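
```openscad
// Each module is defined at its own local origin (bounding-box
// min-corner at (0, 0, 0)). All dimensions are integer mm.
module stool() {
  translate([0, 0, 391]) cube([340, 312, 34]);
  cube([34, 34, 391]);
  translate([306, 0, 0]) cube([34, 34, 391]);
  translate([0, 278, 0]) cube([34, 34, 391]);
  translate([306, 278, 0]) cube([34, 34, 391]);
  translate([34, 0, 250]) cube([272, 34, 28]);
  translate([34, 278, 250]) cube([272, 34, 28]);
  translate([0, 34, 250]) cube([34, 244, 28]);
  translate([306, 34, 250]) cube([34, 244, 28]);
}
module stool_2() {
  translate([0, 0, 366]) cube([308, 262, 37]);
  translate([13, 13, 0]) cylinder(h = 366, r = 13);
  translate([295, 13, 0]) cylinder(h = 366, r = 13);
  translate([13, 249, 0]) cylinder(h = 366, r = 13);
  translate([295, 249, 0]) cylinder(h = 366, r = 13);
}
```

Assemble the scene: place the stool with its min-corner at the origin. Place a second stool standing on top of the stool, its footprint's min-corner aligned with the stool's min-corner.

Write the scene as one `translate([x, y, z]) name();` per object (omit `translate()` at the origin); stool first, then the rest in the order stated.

stool();
translate([0, 0, 425]) stool_2();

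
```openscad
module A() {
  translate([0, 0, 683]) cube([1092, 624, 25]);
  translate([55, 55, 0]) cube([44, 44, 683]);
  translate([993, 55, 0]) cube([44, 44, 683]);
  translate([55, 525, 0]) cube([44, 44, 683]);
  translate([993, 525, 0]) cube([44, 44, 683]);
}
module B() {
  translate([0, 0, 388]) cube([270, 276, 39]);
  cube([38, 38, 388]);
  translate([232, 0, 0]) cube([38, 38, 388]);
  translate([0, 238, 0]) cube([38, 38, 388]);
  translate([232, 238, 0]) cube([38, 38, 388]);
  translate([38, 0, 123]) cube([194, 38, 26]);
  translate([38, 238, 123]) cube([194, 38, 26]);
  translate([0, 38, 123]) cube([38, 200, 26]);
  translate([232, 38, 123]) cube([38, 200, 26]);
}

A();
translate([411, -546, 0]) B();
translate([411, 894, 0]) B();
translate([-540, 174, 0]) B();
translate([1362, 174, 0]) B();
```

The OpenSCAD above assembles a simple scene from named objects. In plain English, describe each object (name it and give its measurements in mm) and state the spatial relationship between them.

A is a table: top 1092 mm (x) × 624 mm (y), 25 mm thick, upper face at z = 708 mm, on four 44×44 mm square legs, each inset 55 mm from the nearest pair of top edges, running from z = 0 to the bottom of the top.

B is a simple wooden stool: a rectangular seat 270 mm (x) by 276 mm (y), 39 mm thick, top face at z = 427 mm, on four square legs, each 38×38 mm in cross-section. The legs rest on z = 0, each flush with a corner of the seat. Four stretchers, 38 mm wide and 26 mm tall, connect adjacent legs with their undersides at z = 123 mm, each running between the inner faces of the legs it joins and aligned with the legs' outer faces on the other axis.

Four stools sit around the table at the −y, +y, −x, +x sides.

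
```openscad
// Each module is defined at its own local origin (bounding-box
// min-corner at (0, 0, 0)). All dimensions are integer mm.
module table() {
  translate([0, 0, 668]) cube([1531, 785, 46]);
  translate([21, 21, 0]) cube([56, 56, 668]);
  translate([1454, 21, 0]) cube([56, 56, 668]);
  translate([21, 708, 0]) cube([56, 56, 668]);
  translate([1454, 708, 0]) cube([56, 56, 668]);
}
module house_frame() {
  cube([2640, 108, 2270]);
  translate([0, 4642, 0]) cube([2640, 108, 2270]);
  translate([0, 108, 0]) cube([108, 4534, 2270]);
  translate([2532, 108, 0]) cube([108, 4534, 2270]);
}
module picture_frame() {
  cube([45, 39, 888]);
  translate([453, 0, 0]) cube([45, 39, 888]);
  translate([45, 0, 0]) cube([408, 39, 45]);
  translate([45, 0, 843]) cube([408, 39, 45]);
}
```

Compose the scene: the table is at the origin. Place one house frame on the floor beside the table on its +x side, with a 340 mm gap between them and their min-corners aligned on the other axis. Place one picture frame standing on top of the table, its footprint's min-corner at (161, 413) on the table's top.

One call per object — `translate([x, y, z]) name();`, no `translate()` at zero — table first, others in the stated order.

table();
translate([1871, 0, 0]) house_frame();
translate([161, 413, 714]) picture_frame();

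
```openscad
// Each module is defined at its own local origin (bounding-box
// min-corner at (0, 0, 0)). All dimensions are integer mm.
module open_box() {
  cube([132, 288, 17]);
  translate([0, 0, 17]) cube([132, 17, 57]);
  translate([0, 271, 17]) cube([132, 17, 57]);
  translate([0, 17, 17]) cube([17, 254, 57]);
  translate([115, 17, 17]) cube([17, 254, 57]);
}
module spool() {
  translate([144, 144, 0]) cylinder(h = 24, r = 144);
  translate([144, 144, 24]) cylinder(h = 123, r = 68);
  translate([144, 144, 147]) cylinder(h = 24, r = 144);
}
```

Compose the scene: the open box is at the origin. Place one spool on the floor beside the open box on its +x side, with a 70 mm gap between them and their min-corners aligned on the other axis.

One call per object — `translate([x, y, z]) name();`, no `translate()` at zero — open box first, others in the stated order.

open_box();
translate([202, 0, 0]) spool();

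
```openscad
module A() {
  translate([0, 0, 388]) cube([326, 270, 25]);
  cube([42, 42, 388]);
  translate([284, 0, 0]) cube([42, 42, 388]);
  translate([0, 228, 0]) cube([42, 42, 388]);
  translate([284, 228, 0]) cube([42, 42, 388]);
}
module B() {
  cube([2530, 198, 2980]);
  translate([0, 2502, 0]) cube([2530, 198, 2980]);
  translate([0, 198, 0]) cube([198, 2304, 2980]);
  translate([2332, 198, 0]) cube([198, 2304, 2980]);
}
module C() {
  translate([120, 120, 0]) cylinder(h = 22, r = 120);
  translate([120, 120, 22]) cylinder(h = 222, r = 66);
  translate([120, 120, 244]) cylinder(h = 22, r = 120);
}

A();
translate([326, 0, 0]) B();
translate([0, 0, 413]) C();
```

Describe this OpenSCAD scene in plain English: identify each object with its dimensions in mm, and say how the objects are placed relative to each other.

A is a simple wooden stool: a rectangular seat 326 mm (x) by 270 mm (y), 25 mm thick, top face at z = 413 mm, on four square legs, each 42×42 mm in cross-section. The legs rest on z = 0, each flush with a corner of the seat.

B is a box-shaped house frame (walls only): outside footprint 2530×2700 mm, wall height 2980 mm, wall thickness 198 mm. The two y-facing walls run the full x-width; the two x-facing walls fit between the inner faces of the y-facing walls.

C is a spool: two coaxial disc flanges of radius 120 mm and thickness 22 mm, joined by a core cylinder of radius 66 mm and height 222 mm. The lower flange rests on z = 0 and the three cylinders share a vertical axis.

The house frame is against the stool's +x side, with their −y faces flush. The spool is on top of the stool.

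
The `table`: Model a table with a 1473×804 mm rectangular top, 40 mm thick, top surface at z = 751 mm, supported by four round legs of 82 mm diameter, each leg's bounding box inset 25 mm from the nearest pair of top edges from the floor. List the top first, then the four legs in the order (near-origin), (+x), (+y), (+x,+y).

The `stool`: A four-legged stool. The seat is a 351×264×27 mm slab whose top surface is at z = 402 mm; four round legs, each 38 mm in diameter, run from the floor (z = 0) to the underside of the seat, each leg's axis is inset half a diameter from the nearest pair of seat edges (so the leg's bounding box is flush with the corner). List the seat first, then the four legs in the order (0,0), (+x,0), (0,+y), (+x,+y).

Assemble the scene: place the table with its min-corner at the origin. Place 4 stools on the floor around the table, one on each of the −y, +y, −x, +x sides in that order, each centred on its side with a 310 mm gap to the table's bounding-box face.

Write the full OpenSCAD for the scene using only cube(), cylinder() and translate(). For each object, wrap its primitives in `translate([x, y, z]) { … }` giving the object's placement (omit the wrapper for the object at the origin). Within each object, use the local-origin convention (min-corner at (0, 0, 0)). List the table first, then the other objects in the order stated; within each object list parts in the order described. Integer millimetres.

translate([0, 0, 711]) cube([1473, 804, 40]);
translate([66, 66, 0]) cylinder(h = 711, r = 41);
translate([1407, 66, 0]) cylinder(h = 711, r = 41);
translate([66, 738, 0]) cylinder(h = 711, r = 41);
translate([1407, 738, 0]) cylinder(h = 711, r = 41);
translate([561, -574, 0]) {
  translate([0, 0, 375]) cube([351, 264, 27]);
  translate([19, 19, 0]) cylinder(h = 375, r = 19);
  translate([332, 19, 0]) cylinder(h = 375, r = 19);
  translate([19, 245, 0]) cylinder(h = 375, r = 19);
  translate([332, 245, 0]) cylinder(h = 375, r = 19);
}
translate([561, 1114, 0]) {
  translate([0, 0, 375]) cube([351, 264, 27]);
  translate([19, 19, 0]) cylinder(h = 375, r = 19);
  translate([332, 19, 0]) cylinder(h = 375, r = 19);
  translate([19, 245, 0]) cylinder(h = 375, r = 19);
  translate([332, 245, 0]) cylinder(h = 375, r = 19);
}
translate([-661, 270, 0]) {
  translate([0, 0, 375]) cube([351, 264, 27]);
  translate([19, 19, 0]) cylinder(h = 375, r = 19);
  translate([332, 19, 0]) cylinder(h = 375, r = 19);
  translate([19, 245, 0]) cylinder(h = 375, r = 19);
  translate([332, 245, 0]) cylinder(h = 375, r = 19);
}
translate([1783, 270, 0]) {
  translate([0, 0, 375]) cube([351, 264, 27]);
  translate([19, 19, 0]) cylinder(h = 375, r = 19);
  translate([332, 19, 0]) cylinder(h = 375, r = 19);
  translate([19, 245, 0]) cylinder(h = 375, r = 19);
  translate([332, 245, 0]) cylinder(h = 375, r = 19);
}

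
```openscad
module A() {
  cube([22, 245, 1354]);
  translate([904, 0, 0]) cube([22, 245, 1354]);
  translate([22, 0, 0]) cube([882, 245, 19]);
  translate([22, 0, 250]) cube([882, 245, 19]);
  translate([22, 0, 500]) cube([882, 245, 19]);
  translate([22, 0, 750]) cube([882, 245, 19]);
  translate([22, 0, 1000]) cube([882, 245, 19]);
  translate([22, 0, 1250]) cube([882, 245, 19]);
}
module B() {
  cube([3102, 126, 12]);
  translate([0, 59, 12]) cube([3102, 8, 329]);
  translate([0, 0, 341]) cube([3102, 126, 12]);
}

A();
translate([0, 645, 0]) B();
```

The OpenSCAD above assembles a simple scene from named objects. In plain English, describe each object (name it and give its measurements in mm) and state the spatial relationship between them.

A is an open bookshelf. Two side panels, each 22 mm thick, 245 mm deep and 1354 mm tall, stand 926 mm apart (outside-to-outside). Between them sit 6 shelves, each 19 mm thick and 245 mm deep, spanning the full gap between the sides. The bottom shelf rests on the floor (its underside at z = 0) and the clear gap between one shelf's top and the next shelf's underside is 231 mm.

B is an I-beam lying along x, 3102 mm long. Overall section height 353 mm. Two flanges 126 mm wide (y) and 12 mm thick, one on the floor and one at the top; a web 8 mm thick runs between them, centred on the flange width.

The I-beam is on the floor beside the bookshelf on its +y side.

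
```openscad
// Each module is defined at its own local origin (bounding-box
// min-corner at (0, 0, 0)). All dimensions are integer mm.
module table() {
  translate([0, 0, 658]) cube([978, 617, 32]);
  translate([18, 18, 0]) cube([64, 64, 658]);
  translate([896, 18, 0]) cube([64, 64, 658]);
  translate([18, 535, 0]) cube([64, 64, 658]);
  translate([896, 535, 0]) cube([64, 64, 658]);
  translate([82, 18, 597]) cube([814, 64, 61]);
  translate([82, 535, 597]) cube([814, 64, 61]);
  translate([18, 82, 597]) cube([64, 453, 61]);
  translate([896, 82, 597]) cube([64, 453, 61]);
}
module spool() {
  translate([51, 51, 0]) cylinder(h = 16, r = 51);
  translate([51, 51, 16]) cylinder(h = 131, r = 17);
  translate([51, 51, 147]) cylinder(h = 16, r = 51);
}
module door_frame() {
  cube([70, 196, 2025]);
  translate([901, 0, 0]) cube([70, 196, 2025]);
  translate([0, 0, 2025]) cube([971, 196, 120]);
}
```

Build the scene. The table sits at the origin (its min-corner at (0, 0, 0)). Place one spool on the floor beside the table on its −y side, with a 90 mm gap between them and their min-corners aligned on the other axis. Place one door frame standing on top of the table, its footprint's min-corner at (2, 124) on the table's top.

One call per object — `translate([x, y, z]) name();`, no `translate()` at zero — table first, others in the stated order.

table();
translate([0, -192, 0]) spool();
translate([2, 124, 690]) door_frame();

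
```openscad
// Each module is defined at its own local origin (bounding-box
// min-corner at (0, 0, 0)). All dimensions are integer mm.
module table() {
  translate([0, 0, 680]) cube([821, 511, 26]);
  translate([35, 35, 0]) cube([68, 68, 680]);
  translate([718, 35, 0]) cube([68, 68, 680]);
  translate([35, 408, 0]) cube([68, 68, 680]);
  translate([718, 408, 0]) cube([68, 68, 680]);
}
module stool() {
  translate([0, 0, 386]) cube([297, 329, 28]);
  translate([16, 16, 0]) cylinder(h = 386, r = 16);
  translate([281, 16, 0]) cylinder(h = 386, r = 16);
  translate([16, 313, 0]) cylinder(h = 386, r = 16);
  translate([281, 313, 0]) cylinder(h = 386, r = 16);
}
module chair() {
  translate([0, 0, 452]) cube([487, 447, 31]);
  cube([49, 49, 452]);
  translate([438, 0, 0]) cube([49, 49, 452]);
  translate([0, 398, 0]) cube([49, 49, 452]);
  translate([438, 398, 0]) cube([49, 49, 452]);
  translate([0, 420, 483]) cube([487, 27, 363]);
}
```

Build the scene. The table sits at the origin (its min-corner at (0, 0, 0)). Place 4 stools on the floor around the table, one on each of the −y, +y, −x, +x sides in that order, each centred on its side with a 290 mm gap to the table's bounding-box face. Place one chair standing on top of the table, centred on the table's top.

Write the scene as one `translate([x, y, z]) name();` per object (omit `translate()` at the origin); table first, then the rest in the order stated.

table();
translate([262, -619, 0]) stool();
translate([262, 801, 0]) stool();
translate([-587, 91, 0]) stool();
translate([1111, 91, 0]) stool();
translate([167, 32, 706]) chair();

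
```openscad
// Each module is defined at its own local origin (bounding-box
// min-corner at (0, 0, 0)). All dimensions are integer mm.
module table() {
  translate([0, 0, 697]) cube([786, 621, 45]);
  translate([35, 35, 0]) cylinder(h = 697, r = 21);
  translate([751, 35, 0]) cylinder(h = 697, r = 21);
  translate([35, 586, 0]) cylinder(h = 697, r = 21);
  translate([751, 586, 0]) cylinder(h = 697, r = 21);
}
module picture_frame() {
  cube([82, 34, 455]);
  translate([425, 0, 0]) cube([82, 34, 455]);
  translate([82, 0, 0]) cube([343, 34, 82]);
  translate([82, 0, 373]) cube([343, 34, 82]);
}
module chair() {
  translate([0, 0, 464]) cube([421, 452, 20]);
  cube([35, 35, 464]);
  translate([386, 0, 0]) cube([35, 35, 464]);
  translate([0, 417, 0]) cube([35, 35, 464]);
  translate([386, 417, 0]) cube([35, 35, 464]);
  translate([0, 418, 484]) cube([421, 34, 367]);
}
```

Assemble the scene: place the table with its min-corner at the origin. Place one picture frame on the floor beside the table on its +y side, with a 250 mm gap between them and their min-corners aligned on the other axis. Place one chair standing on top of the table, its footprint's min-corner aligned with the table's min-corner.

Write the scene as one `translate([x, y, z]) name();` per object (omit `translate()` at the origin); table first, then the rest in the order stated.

table();
translate([0, 871, 0]) picture_frame();
translate([0, 0, 742]) chair();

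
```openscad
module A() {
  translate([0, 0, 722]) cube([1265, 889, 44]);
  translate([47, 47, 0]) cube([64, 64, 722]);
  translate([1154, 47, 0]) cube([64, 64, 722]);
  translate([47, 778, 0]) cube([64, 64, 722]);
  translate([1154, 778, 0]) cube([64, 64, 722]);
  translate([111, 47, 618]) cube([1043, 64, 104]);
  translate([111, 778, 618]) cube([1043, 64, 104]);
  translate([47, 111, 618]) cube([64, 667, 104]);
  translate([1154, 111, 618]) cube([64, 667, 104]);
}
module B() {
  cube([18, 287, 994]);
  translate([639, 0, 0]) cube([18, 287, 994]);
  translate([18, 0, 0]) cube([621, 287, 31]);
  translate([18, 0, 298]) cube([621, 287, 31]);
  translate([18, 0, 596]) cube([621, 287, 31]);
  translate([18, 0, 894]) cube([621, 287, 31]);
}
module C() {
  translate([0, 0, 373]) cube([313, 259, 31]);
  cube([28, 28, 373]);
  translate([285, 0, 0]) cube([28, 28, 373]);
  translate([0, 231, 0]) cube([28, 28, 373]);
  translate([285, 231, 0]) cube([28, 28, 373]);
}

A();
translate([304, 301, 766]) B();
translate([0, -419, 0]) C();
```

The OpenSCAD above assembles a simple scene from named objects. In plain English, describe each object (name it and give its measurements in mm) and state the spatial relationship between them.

A is a table: top 1265 mm (x) × 889 mm (y), 44 mm thick, upper face at z = 766 mm, on four 64×64 mm square legs, each inset 47 mm from the nearest pair of top edges, running from z = 0 to the bottom of the top. Four apron rails, 64 mm thick and 104 mm tall, run between adjacent legs with their top edges flush with the underside of the top and their outer faces flush with the legs' outer faces.

B is an open bookshelf. Two side panels, each 18 mm thick, 287 mm deep and 994 mm tall, stand 657 mm apart (outside-to-outside). Between them sit 4 shelves, each 31 mm thick and 287 mm deep, spanning the full gap between the sides. The bottom shelf rests on the floor (its underside at z = 0) and the clear gap between one shelf's top and the next shelf's underside is 267 mm.

C is a four-legged stool. The seat is a 313×259×31 mm slab whose top surface is at z = 404 mm; four square legs, each 28×28 mm in cross-section, run from the floor (z = 0) to the underside of the seat, each flush with a corner of the seat.

The bookshelf is on top of the table, centred. The stool is on the floor beside the table on its −y side.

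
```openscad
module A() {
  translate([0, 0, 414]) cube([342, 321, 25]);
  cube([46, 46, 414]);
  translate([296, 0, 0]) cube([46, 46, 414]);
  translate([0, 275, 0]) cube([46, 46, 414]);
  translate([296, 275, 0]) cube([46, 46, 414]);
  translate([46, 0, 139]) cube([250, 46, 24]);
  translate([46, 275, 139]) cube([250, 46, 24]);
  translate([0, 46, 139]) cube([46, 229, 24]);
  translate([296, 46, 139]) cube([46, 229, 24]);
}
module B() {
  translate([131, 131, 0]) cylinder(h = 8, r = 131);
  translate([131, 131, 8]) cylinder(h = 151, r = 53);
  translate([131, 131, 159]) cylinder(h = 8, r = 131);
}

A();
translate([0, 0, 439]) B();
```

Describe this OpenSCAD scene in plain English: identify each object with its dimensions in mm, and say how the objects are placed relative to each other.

A is a four-legged stool. The seat is 342×321 mm, 25 mm thick, top at z = 439 mm. It stands on four square legs, each 46×46 mm in cross-section, from z = 0 to the seat underside, each flush with a corner of the seat. Four stretchers, 46 mm wide and 24 mm tall, connect adjacent legs with their undersides at z = 139 mm, each running between the inner faces of the legs it joins and aligned with the legs' outer faces on the other axis.

B is a spool: two coaxial disc flanges of radius 131 mm and thickness 8 mm, joined by a core cylinder of radius 53 mm and height 151 mm. The lower flange rests on z = 0 and the three cylinders share a vertical axis.

The spool is on top of the stool.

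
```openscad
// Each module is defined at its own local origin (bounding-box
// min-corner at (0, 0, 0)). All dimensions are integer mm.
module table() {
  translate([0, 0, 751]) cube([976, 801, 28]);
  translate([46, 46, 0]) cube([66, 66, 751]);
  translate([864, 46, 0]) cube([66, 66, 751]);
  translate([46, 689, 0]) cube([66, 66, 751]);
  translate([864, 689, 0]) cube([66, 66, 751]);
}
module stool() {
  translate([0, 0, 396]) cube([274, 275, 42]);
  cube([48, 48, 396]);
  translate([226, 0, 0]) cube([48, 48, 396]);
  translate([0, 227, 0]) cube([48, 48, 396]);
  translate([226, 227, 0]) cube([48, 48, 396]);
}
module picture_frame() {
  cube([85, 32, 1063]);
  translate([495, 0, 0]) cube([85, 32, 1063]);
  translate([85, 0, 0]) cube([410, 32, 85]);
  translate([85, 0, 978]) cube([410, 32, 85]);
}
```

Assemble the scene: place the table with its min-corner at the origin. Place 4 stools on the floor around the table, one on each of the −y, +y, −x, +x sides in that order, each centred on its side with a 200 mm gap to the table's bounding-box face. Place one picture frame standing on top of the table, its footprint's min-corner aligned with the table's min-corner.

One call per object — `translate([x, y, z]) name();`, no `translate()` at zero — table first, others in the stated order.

table();
translate([351, -475, 0]) stool();
translate([351, 1001, 0]) stool();
translate([-474, 263, 0]) stool();
translate([1176, 263, 0]) stool();
translate([0, 0, 779]) picture_frame();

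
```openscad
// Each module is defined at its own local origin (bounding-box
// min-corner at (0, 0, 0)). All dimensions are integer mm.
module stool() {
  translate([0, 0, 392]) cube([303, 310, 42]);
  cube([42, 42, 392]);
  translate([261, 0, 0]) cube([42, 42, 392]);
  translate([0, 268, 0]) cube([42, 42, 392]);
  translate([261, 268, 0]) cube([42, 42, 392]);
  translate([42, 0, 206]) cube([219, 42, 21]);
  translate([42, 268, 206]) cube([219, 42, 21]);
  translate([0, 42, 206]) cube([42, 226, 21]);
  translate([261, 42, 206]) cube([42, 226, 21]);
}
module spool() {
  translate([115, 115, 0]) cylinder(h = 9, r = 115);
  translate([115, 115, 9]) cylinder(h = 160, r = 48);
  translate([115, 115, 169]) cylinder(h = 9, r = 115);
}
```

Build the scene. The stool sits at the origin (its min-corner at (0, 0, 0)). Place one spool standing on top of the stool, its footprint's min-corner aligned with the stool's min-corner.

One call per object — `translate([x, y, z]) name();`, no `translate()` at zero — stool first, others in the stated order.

stool();
translate([0, 0, 434]) spool();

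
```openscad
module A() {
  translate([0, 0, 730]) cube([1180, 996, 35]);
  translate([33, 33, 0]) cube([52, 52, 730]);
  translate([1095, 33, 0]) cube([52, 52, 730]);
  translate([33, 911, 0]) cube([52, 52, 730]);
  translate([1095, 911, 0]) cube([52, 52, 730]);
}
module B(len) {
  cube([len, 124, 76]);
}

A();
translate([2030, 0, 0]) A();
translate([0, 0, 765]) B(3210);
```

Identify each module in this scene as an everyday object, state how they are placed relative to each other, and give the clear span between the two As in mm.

A is a table. B is a beam. A beam spans the tops of two tables. The clear span between the two tables is 850 mm.

Second table starts at x = 2030; first ends at x = 1180; clear span = 2030 − 1180 = 850 mm.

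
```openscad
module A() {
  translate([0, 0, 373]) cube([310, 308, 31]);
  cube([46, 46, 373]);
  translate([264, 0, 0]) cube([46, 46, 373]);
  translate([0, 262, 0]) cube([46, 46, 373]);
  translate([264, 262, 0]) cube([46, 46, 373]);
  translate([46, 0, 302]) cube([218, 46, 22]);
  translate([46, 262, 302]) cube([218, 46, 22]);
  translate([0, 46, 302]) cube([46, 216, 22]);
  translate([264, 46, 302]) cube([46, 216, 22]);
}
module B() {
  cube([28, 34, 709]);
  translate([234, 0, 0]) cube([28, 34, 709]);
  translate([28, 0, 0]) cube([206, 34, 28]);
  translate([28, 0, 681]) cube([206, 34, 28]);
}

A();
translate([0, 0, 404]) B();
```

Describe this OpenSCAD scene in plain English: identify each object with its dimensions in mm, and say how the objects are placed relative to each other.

A is a four-legged stool. The seat is a 310×308×31 mm slab whose top surface is at z = 404 mm; four square legs, each 46×46 mm in cross-section, run from the floor (z = 0) to the underside of the seat, each flush with a corner of the seat. Four stretchers, 46 mm wide and 22 mm tall, connect adjacent legs with their undersides at z = 302 mm, each running between the inner faces of the legs it joins and aligned with the legs' outer faces on the other axis.

B is a picture frame with a 206×653 mm rectangular opening (x by z) and a uniform 28 mm border on every side. Frame depth is 34 mm along y. It is built from two vertical stiles running the full outside height and two horizontal rails spanning the gap between the stiles.

The picture frame is on top of the stool.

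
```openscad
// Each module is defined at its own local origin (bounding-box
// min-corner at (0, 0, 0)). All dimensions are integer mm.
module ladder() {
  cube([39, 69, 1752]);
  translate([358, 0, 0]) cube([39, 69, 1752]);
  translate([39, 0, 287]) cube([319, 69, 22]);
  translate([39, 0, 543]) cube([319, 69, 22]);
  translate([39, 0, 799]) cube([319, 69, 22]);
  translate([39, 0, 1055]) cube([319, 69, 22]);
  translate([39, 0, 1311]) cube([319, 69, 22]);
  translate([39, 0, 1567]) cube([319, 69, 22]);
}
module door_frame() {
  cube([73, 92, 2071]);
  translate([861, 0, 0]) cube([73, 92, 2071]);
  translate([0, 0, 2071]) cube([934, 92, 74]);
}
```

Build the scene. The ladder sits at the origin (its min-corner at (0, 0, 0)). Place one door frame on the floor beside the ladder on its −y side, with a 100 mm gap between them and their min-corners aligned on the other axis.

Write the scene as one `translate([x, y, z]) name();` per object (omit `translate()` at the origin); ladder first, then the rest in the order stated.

ladder();
translate([0, -192, 0]) door_frame();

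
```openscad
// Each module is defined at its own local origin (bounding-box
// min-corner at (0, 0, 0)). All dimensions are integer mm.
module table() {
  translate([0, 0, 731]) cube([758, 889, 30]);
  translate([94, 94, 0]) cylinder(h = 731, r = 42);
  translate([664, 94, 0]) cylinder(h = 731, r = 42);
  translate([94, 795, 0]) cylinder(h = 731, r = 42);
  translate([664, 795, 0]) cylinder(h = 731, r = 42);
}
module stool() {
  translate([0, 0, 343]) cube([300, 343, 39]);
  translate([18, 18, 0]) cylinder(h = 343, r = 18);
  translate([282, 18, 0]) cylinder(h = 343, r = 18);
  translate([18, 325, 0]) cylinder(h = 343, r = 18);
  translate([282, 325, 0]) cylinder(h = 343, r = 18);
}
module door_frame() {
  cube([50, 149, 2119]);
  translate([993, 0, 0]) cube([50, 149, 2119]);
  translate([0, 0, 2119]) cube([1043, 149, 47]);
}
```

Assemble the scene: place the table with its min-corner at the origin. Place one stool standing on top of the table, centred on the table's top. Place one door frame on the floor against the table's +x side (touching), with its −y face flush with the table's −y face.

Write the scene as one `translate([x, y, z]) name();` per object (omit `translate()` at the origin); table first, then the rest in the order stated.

table();
translate([229, 273, 761]) stool();
translate([758, 0, 0]) door_frame();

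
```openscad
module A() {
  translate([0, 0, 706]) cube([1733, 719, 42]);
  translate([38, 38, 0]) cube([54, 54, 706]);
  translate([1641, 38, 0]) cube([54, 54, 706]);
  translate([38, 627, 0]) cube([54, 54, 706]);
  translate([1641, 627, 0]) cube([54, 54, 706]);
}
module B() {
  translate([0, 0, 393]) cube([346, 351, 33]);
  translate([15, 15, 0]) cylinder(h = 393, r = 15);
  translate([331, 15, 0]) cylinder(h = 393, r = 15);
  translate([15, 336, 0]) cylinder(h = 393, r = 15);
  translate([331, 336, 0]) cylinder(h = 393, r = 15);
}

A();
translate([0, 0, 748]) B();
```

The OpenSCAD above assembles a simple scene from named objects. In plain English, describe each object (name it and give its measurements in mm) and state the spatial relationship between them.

A is a table with a 1733×719 mm rectangular top, 42 mm thick, top surface at z = 748 mm, supported by four 54×54 mm square legs, each inset 38 mm from the nearest pair of top edges, running from the floor.

B is a four-legged stool. The seat is a 346×351×33 mm slab whose top surface is at z = 426 mm; four round legs, each 30 mm in diameter, run from the floor (z = 0) to the underside of the seat, each leg's axis is inset half a diameter from the nearest pair of seat edges (so the leg's bounding box is flush with the corner).

The stool is on top of the table.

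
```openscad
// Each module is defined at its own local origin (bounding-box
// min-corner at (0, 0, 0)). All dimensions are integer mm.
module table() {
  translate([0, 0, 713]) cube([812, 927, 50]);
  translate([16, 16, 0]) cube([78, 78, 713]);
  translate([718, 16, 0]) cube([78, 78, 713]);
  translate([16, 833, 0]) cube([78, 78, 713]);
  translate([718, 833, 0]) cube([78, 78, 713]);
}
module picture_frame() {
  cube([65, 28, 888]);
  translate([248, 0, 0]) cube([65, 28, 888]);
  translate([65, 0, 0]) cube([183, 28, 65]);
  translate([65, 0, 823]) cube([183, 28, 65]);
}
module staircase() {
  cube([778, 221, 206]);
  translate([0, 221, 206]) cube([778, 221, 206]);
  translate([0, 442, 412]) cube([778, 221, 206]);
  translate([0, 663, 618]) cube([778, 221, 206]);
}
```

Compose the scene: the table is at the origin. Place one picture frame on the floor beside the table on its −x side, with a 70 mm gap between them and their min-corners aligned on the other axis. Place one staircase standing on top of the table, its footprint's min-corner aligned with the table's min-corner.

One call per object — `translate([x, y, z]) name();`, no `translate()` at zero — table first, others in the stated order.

table();
translate([-383, 0, 0]) picture_frame();
translate([0, 0, 763]) staircase();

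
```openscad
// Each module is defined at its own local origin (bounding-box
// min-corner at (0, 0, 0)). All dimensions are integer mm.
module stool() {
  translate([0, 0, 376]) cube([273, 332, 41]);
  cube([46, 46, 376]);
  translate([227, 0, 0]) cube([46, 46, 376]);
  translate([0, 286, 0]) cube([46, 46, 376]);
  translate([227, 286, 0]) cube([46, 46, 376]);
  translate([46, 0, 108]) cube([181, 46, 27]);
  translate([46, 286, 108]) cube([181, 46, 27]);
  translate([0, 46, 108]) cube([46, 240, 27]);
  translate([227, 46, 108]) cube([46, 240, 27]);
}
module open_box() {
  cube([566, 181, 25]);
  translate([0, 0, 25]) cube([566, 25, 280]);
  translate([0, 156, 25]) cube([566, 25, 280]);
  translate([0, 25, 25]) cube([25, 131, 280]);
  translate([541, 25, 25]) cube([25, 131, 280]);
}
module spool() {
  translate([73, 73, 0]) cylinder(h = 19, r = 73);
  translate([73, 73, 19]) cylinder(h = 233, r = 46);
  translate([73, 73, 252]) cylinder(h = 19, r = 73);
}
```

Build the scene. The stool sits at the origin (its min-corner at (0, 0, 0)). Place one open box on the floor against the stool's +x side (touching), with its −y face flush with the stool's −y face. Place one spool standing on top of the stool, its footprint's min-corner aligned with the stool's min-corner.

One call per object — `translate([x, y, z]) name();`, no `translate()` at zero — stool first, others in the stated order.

stool();
translate([273, 0, 0]) open_box();
translate([0, 0, 417]) spool();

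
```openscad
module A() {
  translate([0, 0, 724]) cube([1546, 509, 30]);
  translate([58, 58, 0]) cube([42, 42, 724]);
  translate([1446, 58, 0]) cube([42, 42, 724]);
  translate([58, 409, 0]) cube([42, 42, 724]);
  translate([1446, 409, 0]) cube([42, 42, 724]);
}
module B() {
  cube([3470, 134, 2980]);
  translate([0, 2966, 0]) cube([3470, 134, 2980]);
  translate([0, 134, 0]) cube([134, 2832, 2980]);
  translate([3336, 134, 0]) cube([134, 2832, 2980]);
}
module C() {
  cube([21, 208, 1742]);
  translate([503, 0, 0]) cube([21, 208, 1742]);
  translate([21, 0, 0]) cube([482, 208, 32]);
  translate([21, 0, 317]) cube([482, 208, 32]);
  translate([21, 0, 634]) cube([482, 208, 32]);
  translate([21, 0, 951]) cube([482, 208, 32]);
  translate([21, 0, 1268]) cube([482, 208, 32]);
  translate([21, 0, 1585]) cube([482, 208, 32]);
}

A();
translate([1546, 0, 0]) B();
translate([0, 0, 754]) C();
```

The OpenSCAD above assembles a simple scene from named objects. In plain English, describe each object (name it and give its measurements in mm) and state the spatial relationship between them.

A is a rectangular dining table. The top is 1546×509×30 mm with its upper surface at z = 754 mm. It stands on four 42×42 mm square legs, each inset 58 mm from the nearest pair of top edges, running from the floor to the underside of the top.

B is the wall frame of a small rectangular building: four walls, each 2980 mm tall and 134 mm thick, enclosing a footprint 3470 mm (x) by 3100 mm (y) outside-to-outside, with no floor or roof. The front and back walls (the −y and +y sides) span the full width; the two side walls fit between them.

C is a bookshelf 524 mm wide overall, 208 mm deep and 1742 mm tall. The two sides are 21 mm thick vertical panels. 6 horizontal shelves of 32 mm thickness span between the inner faces of the sides; the lowest shelf sits on the floor and shelves are stacked with a clear vertical gap of 285 mm between each pair.

The house frame is against the table's +x side, with their −y faces flush. The bookshelf is on top of the table.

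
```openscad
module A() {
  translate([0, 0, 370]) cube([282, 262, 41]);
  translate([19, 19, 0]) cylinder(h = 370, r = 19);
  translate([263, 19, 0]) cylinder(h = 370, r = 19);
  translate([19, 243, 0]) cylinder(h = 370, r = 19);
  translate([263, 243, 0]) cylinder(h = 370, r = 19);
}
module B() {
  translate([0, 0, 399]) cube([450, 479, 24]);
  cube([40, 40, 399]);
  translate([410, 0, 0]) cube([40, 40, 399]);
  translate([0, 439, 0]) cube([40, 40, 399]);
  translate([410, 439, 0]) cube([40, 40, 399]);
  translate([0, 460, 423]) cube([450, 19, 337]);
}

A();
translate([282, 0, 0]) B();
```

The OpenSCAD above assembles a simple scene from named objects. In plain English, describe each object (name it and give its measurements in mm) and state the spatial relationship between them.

A is a four-legged stool. The seat is a 282×262×41 mm slab whose top surface is at z = 411 mm; four round legs, each 38 mm in diameter, run from the floor (z = 0) to the underside of the seat, each leg's axis is inset half a diameter from the nearest pair of seat edges (so the leg's bounding box is flush with the corner).

B is a chair. The seat is a 450×479×24 mm slab with its top at z = 423 mm, on four 40×40 mm corner legs (flush with the seat edges, standing on z = 0). A flat backrest 19 mm thick, 337 mm tall, spans the full seat width and rises from the seat top along its +y edge, rear face flush with the rear of the seat.

The chair is against the stool's +x side, with their −y faces flush.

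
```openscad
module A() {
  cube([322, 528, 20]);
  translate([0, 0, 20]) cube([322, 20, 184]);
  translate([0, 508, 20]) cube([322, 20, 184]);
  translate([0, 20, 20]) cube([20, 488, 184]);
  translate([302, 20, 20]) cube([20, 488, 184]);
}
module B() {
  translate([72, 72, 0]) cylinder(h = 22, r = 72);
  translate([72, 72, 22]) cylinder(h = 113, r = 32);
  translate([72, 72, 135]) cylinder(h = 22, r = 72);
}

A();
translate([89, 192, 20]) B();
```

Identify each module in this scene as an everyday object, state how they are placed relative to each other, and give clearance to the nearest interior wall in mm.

Clearances: x = 69, y = 172; minimum 69 mm.

A is an open box. B is a spool. The spool sits inside the open box, centred. The clearance to the nearest interior wall is 69 mm.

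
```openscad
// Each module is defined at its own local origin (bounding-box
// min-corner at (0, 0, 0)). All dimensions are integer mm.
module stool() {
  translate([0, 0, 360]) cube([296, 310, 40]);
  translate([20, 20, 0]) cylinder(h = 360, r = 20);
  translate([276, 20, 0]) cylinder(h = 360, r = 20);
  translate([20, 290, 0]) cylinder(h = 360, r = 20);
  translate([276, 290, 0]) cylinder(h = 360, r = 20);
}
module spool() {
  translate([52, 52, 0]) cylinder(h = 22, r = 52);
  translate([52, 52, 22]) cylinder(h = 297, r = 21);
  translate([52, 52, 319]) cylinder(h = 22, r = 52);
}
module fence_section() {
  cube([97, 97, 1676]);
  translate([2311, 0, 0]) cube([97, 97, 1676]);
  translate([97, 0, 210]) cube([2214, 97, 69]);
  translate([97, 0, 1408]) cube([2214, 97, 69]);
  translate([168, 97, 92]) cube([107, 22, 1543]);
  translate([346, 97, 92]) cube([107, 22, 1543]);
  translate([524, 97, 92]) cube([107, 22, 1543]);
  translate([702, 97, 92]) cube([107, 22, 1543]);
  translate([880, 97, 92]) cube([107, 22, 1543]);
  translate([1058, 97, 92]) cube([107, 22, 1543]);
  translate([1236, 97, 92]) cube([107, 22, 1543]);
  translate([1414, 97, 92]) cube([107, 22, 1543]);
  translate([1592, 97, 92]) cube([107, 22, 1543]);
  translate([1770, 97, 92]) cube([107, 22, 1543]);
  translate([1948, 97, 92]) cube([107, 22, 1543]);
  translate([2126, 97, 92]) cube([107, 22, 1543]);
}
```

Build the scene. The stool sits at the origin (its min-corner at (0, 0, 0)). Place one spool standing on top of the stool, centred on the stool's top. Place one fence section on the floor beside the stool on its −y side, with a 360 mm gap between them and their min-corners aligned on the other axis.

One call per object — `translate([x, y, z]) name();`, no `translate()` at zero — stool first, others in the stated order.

stool();
translate([96, 103, 400]) spool();
translate([0, -479, 0]) fence_section();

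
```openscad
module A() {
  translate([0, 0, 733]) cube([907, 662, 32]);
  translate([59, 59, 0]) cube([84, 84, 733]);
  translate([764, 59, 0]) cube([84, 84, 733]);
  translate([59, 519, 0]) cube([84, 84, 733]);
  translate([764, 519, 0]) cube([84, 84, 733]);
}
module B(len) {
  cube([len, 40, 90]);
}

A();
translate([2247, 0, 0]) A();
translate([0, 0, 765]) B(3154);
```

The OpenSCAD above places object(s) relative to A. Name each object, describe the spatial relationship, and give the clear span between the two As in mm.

A is a table. B is a beam. A beam spans the tops of two tables. The clear span between the two tables is 1340 mm.

Second table starts at x = 2247; first ends at x = 907; clear span = 2247 − 907 = 1340 mm.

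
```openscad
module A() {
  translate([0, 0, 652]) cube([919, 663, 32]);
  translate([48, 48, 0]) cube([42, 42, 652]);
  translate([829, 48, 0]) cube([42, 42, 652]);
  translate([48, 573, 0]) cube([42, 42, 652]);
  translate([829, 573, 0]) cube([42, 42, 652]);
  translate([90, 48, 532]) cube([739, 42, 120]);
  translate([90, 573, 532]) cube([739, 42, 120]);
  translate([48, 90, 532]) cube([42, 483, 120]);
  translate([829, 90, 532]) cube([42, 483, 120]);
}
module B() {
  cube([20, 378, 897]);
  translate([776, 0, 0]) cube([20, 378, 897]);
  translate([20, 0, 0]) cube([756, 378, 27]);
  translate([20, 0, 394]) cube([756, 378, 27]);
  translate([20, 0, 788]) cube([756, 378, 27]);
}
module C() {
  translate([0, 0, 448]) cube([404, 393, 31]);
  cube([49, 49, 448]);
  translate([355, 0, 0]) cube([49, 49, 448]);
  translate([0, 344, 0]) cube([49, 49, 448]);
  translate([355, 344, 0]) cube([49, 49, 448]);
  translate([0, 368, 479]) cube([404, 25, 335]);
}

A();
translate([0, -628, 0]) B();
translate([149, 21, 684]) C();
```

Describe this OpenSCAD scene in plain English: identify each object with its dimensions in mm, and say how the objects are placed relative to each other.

A is a table: top 919 mm (x) × 663 mm (y), 32 mm thick, upper face at z = 684 mm, on four 42×42 mm square legs, each inset 48 mm from the nearest pair of top edges, running from z = 0 to the bottom of the top. Four apron rails, 42 mm thick and 120 mm tall, run between adjacent legs with their top edges flush with the underside of the top and their outer faces flush with the legs' outer faces.

B is an open bookshelf. Two side panels, each 20 mm thick, 378 mm deep and 897 mm tall, stand 796 mm apart (outside-to-outside). Between them sit 3 shelves, each 27 mm thick and 378 mm deep, spanning the full gap between the sides. The bottom shelf rests on the floor (its underside at z = 0) and the clear gap between one shelf's top and the next shelf's underside is 367 mm.

C is a chair: 404×393 mm seat, 31 mm thick, top at z = 479 mm, on four 49 mm square corner legs flush with the seat edges. A 25 mm thick backrest slab spans the full seat width, extending 335 mm above the seat top, its back face flush with the seat's +y edge.

The bookshelf is on the floor beside the table on its −y side. The chair is on top of the table.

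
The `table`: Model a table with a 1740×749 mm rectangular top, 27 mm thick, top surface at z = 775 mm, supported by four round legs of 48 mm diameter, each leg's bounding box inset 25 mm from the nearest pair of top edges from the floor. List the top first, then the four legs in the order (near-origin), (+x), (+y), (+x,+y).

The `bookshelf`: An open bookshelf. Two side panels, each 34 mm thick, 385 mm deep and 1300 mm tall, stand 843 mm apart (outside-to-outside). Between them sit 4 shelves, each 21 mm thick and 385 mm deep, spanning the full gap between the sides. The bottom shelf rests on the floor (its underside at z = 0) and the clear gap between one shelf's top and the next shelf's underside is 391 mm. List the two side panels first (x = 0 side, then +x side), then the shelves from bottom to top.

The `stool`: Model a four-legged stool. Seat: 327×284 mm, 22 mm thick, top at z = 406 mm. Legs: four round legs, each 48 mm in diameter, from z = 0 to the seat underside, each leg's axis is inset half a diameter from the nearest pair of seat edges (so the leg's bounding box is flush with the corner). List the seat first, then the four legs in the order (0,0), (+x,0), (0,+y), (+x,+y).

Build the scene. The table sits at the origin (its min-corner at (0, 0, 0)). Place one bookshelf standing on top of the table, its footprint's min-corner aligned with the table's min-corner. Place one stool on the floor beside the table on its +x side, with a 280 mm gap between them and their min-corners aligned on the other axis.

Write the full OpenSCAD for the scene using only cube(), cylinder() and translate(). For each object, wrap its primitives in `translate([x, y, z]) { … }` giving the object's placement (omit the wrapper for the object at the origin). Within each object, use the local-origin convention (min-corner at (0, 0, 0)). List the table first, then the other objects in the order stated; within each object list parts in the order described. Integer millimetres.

translate([0, 0, 748]) cube([1740, 749, 27]);
translate([49, 49, 0]) cylinder(h = 748, r = 24);
translate([1691, 49, 0]) cylinder(h = 748, r = 24);
translate([49, 700, 0]) cylinder(h = 748, r = 24);
translate([1691, 700, 0]) cylinder(h = 748, r = 24);
translate([0, 0, 775]) {
  cube([34, 385, 1300]);
  translate([809, 0, 0]) cube([34, 385, 1300]);
  translate([34, 0, 0]) cube([775, 385, 21]);
  translate([34, 0, 412]) cube([775, 385, 21]);
  translate([34, 0, 824]) cube([775, 385, 21]);
  translate([34, 0, 1236]) cube([775, 385, 21]);
}
translate([2020, 0, 0]) {
  translate([0, 0, 384]) cube([327, 284, 22]);
  translate([24, 24, 0]) cylinder(h = 384, r = 24);
  translate([303, 24, 0]) cylinder(h = 384, r = 24);
  translate([24, 260, 0]) cylinder(h = 384, r = 24);
  translate([303, 260, 0]) cylinder(h = 384, r = 24);
}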